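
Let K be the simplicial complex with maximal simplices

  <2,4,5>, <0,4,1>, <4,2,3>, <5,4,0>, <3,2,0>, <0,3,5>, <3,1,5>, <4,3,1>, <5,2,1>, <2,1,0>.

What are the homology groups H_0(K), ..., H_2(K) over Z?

H_0 ≅ Z,  H_1 ≅ Z_2,  H_2 = 0.

Order the vertices as 0 < 1 < 2 < 3 < 4 < 5. Listing each simplex with vertices in this order, K has dimension 2 with simplices:

  0-simplices (6): [0], [1], [2], [3], [4], [5]
  1-simplices (15): [0,1], [0,2], [0,3], [0,4], [0,5], [1,2], [1,3], [1,4], [1,5], [2,3], [2,4], [2,5], [3,4], [3,5], [4,5]
  2-simplices (10): [0,1,2], [0,1,4], [0,2,3], [0,3,5], [0,4,5], [1,2,5], [1,3,4], [1,3,5], [2,3,4], [2,4,5]

giving chain groups C_0 ≅ Z^6, C_1 ≅ Z^15, C_2 ≅ Z^10.

The boundary map ∂_1: C_1 → C_0 maps an edge to its endpoints' difference, ∂[p,q] = q − p.
The resulting 6×15 matrix has rank 5, and its Smith normal form has invariant factors (1,1,1,1,1).

∂_2: C_2 → C_1 acts by ∂[p,q,r] = [q,r] − [p,r] + [p,q]. For instance
  ∂[0,1,2] = [1,2] − [0,2] + [0,1],
  ∂[0,3,5] = [3,5] − [0,5] + [0,3].
The resulting 15×10 matrix has rank 10, and its Smith normal form has invariant factors (1,1,1,1,1,1,1,1,1,2).

From H_k ≅ ker(∂_k) / im(∂_{k+1}) we obtain:

  H_0: rank C_0 − rank ∂_1 = 6 − 5 = 1, and the invariant factors of ∂_1 are all 1, so H_0 ≅ Z.
  H_1: rank ker ∂_1 − rank ∂_2 = (15 − 5) − 10 = 0, and ∂_2 has invariant factor 2 > 1, so H_1 ≅ Z_2.
  H_2: rank ker ∂_2 − rank ∂_3 = (10 − 10) − 0 = 0, and there is no ∂_3, so H_2 ≅ 0.

As a check, the Euler characteristic is 6 − 15 + 10 = 1, which agrees with 1 − 0 + 0 = 1.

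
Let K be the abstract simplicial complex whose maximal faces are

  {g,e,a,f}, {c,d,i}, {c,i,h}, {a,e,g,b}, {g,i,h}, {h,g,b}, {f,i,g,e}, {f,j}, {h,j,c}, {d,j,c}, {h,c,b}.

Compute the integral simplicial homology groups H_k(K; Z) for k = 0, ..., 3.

H_0 ≅ Z,  H_1 ≅ Z,  H_2 = 0,  H_3 = 0.

Order the vertices as a < b < c < d < e < f < g < h < i < j. Listing each simplex with vertices in this order, K has dimension 3 with simplices:

  0-simplices (10): a, b, c, d, e, f, g, h, i, j
  1-simplices (24): ab, ae, af, ag, bc, be, bg, bh, cd, ch, ci, cj, di, dj, ef, eg, ei, fg, fi, fj, gh, gi, hi, hj
  2-simplices (17): abe, abg, aef, aeg, afg, bch, beg, bgh, cdi, cdj, chi, chj, efg, efi, egi, fgi, ghi
  3-simplices (3): abeg, aefg, efgi

Hence C_0 ≅ Z^10, C_1 ≅ Z^24, C_2 ≅ Z^17, C_3 ≅ Z^3.

Boundary ∂_1: C_1 → C_0 sends each edge [p,q] (with p < q) to q − p. For instance
  ∂fj = j − f.
The 10×24 boundary matrix has rank 9 and Smith normal form diag(1,1,1,1,1,1,1,1,1).

The boundary map ∂_2: C_2 → C_1 acts by ∂[p,q,r] = [q,r] − [p,r] + [p,q]. For instance
  ∂egi = gi − ei + eg,
  ∂aef = ef − af + ae.
This gives a 24×17 integer matrix of rank 14; reducing to Smith normal form yields diagonal entries (1,1,1,1,1,1,1,1,1,1,1,1,1,1).

The boundary map ∂_3: C_3 → C_2 sends each 3-simplex σ to the alternating sum Σ_i (−1)^i (σ with its i-th vertex removed). For instance
  ∂efgi = fgi − egi + efi − efg,
  ∂abeg = beg − aeg + abg − abe.
This gives a 17×3 integer matrix of rank 3; reducing to Smith normal form yields diagonal entries (1,1,1).

From H_k ≅ ker(∂_k) / im(∂_{k+1}) we obtain:

  H_0: rank C_0 − rank ∂_1 = 10 − 9 = 1, and the invariant factors of ∂_1 are all 1, so H_0 ≅ Z.
  H_1: rank ker ∂_1 − rank ∂_2 = (24 − 9) − 14 = 1, and the invariant factors of ∂_2 are all 1, so H_1 ≅ Z.
  H_2: rank ker ∂_2 − rank ∂_3 = (17 − 14) − 3 = 0, and the invariant factors of ∂_3 are all 1, so H_2 ≅ 0.
  H_3: rank ker ∂_3 − rank ∂_4 = (3 − 3) − 0 = 0, and there is no ∂_4, so H_3 ≅ 0.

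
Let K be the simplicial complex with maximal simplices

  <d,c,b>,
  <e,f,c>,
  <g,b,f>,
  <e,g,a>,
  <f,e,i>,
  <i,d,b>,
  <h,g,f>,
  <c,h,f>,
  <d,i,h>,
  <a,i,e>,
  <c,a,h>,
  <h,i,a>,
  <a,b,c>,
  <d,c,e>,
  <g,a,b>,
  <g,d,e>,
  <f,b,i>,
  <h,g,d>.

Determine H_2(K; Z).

H_2 ≅ Z.

Order the vertices as a < b < c < d < e < f < g < h < i. Listing each simplex with vertices in this order, K has dimension 2 with simplices:

  0-simplices (9): a, b, c, d, e, f, g, h, i
  1-simplices (27): ab, ac, ae, ag, ah, ai, bc, bd, bf, bg, bi, cd, ce, cf, ch, de, dg, dh, di, ef, eg, ei, fg, fh, fi, gh, hi
  2-simplices (18): abc, abg, ach, aeg, aei, ahi, bcd, bdi, bfg, bfi, cde, cef, cfh, deg, dgh, dhi, efi, fgh

Hence C_0 ≅ Z^9, C_1 ≅ Z^27, C_2 ≅ Z^18.

∂_1: C_1 → C_0 sends each edge [p,q] (with p < q) to q − p. For instance
  ∂ef = f − e.
The 9×27 boundary matrix has rank 8 and Smith normal form diag(1,1,1,1,1,1,1,1).

The boundary map ∂_2: C_2 → C_1 maps a triangle to the signed sum of its edges. For instance
  ∂aei = ei − ai + ae,
  ∂deg = eg − dg + de.
The resulting 27×18 matrix has rank 17, and its Smith normal form has invariant factors (1,1,1,1,1,1,1,1,1,1,1,1,1,1,1,1,1).

Now H_k = ker ∂_k / im ∂_{k+1}, so:

  H_2: rank ker ∂_2 − rank ∂_3 = (18 − 17) − 0 = 1, and there is no ∂_3, so H_2 ≅ Z.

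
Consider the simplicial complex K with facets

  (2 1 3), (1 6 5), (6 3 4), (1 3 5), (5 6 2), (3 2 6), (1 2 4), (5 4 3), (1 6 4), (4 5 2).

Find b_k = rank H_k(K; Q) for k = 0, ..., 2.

We work with the vertex ordering 1 < 2 < 3 < 4 < 5 < 6. The simplices of K, each written with vertices in increasing order, are:

  0-simplices (6): [1], [2], [3], [4], [5], [6]
  1-simplices (15): [1,2], [1,3], [1,4], [1,5], [1,6], [2,3], [2,4], [2,5], [2,6], [3,4], [3,5], [3,6], [4,5], [4,6], [5,6]
  2-simplices (10): [1,2,3], [1,2,4], [1,3,5], [1,4,6], [1,5,6], [2,3,6], [2,4,5], [2,5,6], [3,4,5], [3,4,6]

so the chain groups are C_0 ≅ Z^6, C_1 ≅ Z^15, C_2 ≅ Z^10.

∂_1: C_1 → C_0 is given by ∂[p,q] = [q] − [p].
The 6×15 boundary matrix has rank 5 and Smith normal form diag(1,1,1,1,1).

∂_2: C_2 → C_1 maps a triangle to the signed sum of its edges. For instance
  ∂[2,3,6] = [3,6] − [2,6] + [2,3],
  ∂[3,4,6] = [4,6] − [3,6] + [3,4].
As a 15×10 matrix over Z this has rank 10, with invariant factors (1,1,1,1,1,1,1,1,1,2).

Reading off H_k = ker ∂_k / im ∂_{k+1}:

  H_0: rank C_0 − rank ∂_1 = 6 − 5 = 1, and the invariant factors of ∂_1 are all 1, so H_0 ≅ Z.
  H_1: rank ker ∂_1 − rank ∂_2 = (15 − 5) − 10 = 0, and ∂_2 has invariant factor 2 > 1, so H_1 ≅ Z/2.
  H_2: rank ker ∂_2 − rank ∂_3 = (10 − 10) − 0 = 0, and there is no ∂_3, so H_2 ≅ 0.

As a check, the Euler characteristic is 6 − 15 + 10 = 1, which agrees with 1 − 0 + 0 = 1.

Hence the Betti numbers are b_0 = 1, b_1 = 0, b_2 = 0.

b_0 = 1, b_1 = 0, b_2 = 0.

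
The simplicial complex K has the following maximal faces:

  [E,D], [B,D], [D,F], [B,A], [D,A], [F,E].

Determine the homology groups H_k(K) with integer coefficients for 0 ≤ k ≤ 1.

Order the vertices as A < B < D < E < F. Listing each simplex with vertices in this order, K has dimension 1 with simplices:

  0-simplices (5): A, B, D, E, F
  1-simplices (6): AB, AD, BD, DE, DF, EF

Hence C_0 ≅ Z^5, C_1 ≅ Z^6.

∂_1: C_1 → C_0 maps an edge to its endpoints' difference, ∂[p,q] = q − p.
The 5×6 boundary matrix has rank 4 and Smith normal form diag(1,1,1,1).

Computing H_k = (kernel of ∂_k) / (image of ∂_{k+1}):

  H_0: rank C_0 − rank ∂_1 = 5 − 4 = 1, and the invariant factors of ∂_1 are all 1, so H_0 ≅ Z.
  H_1: rank ker ∂_1 − rank ∂_2 = (6 − 4) − 0 = 2, and there is no ∂_2, so H_1 ≅ Z^2.

As a check, the Euler characteristic is 5 − 6 = -1, which agrees with 1 − 2 = -1.

H_0 = Z,  H_1 = Z^2.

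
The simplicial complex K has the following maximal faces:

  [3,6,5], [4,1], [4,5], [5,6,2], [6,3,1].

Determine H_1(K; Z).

We work with the vertex ordering 1 < 2 < 3 < 4 < 5 < 6. The simplices of K, each written with vertices in increasing order, are:

  0-simplices (6): [1], [2], [3], [4], [5], [6]
  1-simplices (9): [1,3], [1,4], [1,6], [2,5], [2,6], [3,5], [3,6], [4,5], [5,6]
  2-simplices (3): [1,3,6], [2,5,6], [3,5,6]

giving chain groups C_0 ≅ Z^6, C_1 ≅ Z^9, C_2 ≅ Z^3.

∂_1: C_1 → C_0 maps an edge to its endpoints' difference, ∂[p,q] = q − p. For instance
  ∂[2,5] = [5] − [2].
The 6×9 boundary matrix has rank 5 and Smith normal form diag(1,1,1,1,1).

The boundary map ∂_2: C_2 → C_1 sends each 2-simplex [p,q,r] to [q,r] − [p,r] + [p,q]. For instance
  ∂[1,3,6] = [3,6] − [1,6] + [1,3],
  ∂[2,5,6] = [5,6] − [2,6] + [2,5].
As a 9×3 matrix over Z this has rank 3, with invariant factors (1,1,1).

Computing H_k = (kernel of ∂_k) / (image of ∂_{k+1}):

  H_1: rank ker ∂_1 − rank ∂_2 = (9 − 5) − 3 = 1, and the invariant factors of ∂_2 are all 1, so H_1 ≅ Z.

H_1 ≅ Z.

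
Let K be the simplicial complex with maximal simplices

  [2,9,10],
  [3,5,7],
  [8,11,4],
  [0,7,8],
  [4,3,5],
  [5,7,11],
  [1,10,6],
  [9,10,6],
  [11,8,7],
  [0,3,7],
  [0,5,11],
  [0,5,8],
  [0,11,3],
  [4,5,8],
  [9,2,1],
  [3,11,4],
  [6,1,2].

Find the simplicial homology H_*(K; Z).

H_0 ≅ Z^2,  H_1 ≅ Z × Z/2,  H_2 = 0.

Take the total order 0 < 1 < 2 < 3 < 4 < 5 < 6 < 7 < 8 < 9 < 10 < 11 on the vertex set. Then K (dimension 2) consists of the simplices:

  0-simplices (12): [0], [1], [2], [3], [4], [5], [6], [7], [8], [9], [10], [11]
  1-simplices (28): (28 of them)
  2-simplices (17): [0,3,7], [0,3,11], [0,5,8], [0,5,11], [0,7,8], [1,2,6], [1,2,9], [1,6,10], [2,9,10], [3,4,5], [3,4,11], [3,5,7], [4,5,8], [4,8,11], [5,7,11], [6,9,10], [7,8,11]

giving chain groups C_0 ≅ Z^12, C_1 ≅ Z^28, C_2 ≅ Z^17.

Boundary ∂_1: C_1 → C_0 is given by ∂[p,q] = [q] − [p]. For instance
  ∂[1,9] = [9] − [1].
The resulting 12×28 matrix has rank 10, and its Smith normal form has invariant factors (1,1,1,1,1,1,1,1,1,1).

The boundary map ∂_2: C_2 → C_1 maps a triangle to the signed sum of its edges. For instance
  ∂[0,5,8] = [5,8] − [0,8] + [0,5],
  ∂[3,4,5] = [4,5] − [3,5] + [3,4].
This gives a 28×17 integer matrix of rank 17; reducing to Smith normal form yields diagonal entries (1,1,1,1,1,1,1,1,1,1,1,1,1,1,1,1,2).

Now H_k = ker ∂_k / im ∂_{k+1}, so:

  H_0: rank C_0 − rank ∂_1 = 12 − 10 = 2, and the invariant factors of ∂_1 are all 1, so H_0 ≅ Z^2.
  H_1: rank ker ∂_1 − rank ∂_2 = (28 − 10) − 17 = 1, and ∂_2 has invariant factor 2 > 1, so H_1 ≅ Z × Z/2.
  H_2: rank ker ∂_2 − rank ∂_3 = (17 − 17) − 0 = 0, and there is no ∂_3, so H_2 ≅ 0.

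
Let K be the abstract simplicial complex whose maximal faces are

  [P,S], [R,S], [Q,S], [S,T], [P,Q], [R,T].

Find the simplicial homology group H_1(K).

We work with the vertex ordering P < Q < R < S < T. The simplices of K, each written with vertices in increasing order, are:

  0-simplices (5): P, Q, R, S, T
  1-simplices (6): PQ, PS, QS, RS, RT, ST

Hence C_0 ≅ Z^5, C_1 ≅ Z^6.

Boundary ∂_1: C_1 → C_0 sends each edge [p,q] (with p < q) to q − p. For instance
  ∂QS = S − Q.
The 5×6 boundary matrix has rank 4 and Smith normal form diag(1,1,1,1).

Reading off H_k = ker ∂_k / im ∂_{k+1}:

  H_1: rank ker ∂_1 − rank ∂_2 = (6 − 4) − 0 = 2, and there is no ∂_2, so H_1 ≅ Z^2.

H_1 ≅ Z^2.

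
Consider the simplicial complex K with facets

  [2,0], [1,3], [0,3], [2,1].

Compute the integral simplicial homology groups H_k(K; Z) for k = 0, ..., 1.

H_0 = Z,  H_1 = Z.

K has 4 vertices, 4 edges.
rank ∂_0 = 0, rank ∂_1 = 3 ⇒ b_0 = 4 − 0 − 3 = 1; all invariant factors of ∂_1 are 1 so no torsion. So H_0 ≅ Z.
rank ∂_1 = 3, rank ∂_2 = 0 ⇒ b_1 = 4 − 3 − 0 = 1. So H_1 ≅ Z.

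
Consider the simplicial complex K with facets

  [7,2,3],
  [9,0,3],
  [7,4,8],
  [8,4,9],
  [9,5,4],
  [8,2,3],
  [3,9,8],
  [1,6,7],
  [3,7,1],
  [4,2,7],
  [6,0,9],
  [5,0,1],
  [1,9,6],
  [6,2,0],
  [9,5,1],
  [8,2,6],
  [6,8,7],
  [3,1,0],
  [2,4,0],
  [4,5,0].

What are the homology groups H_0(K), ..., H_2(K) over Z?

H_0 = Z,  H_1 = Z ⊕ Z/2Z,  H_2 = 0.

Fix the vertex order 0 < 1 < 2 < 3 < 4 < 5 < 6 < 7 < 8 < 9 and write every simplex with vertices in increasing order. Then dim K = 2 and the simplices of K are:

  0-simplices (10): [0], [1], [2], [3], [4], [5], [6], [7], [8], [9]
  1-simplices (30): (30 of them)
  2-simplices (20): (20 of them)

Hence C_0 ≅ Z^10, C_1 ≅ Z^30, C_2 ≅ Z^20.

The boundary map ∂_1: C_1 → C_0 maps an edge to its endpoints' difference, ∂[p,q] = q − p.
As a 10×30 matrix over Z this has rank 9, with invariant factors (1,1,1,1,1,1,1,1,1).

∂_2: C_2 → C_1 maps a triangle to the signed sum of its edges. For instance
  ∂[0,2,6] = [2,6] − [0,6] + [0,2],
  ∂[4,7,8] = [7,8] − [4,8] + [4,7].
The resulting 30×20 matrix has rank 20, and its Smith normal form has invariant factors (1,1,1,1,1,1,1,1,1,1,1,1,1,1,1,1,1,1,1,2).

Computing H_k = (kernel of ∂_k) / (image of ∂_{k+1}):

  H_0: rank C_0 − rank ∂_1 = 10 − 9 = 1, and the invariant factors of ∂_1 are all 1, so H_0 ≅ Z.
  H_1: rank ker ∂_1 − rank ∂_2 = (30 − 9) − 20 = 1, and ∂_2 has invariant factor 2 > 1, so H_1 ≅ Z ⊕ Z/2Z.
  H_2: rank ker ∂_2 − rank ∂_3 = (20 − 20) − 0 = 0, and there is no ∂_3, so H_2 ≅ 0.

(K is a triangulation of the Klein bottle.)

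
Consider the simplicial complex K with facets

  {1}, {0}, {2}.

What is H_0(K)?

H_0 ≅ Z^3.

K has 3 vertices.
rank ∂_0 = 0, rank ∂_1 = 0 ⇒ b_0 = 3 − 0 − 0 = 3. So H_0 ≅ Z^3.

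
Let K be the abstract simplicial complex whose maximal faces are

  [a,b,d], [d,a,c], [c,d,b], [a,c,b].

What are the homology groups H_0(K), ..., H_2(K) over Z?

H_0 = Z,  H_1 = 0,  H_2 = Z.

Fix the vertex order a < b < c < d and write every simplex with vertices in increasing order. Then dim K = 2 and the simplices of K are:

  0-simplices (4): a, b, c, d
  1-simplices (6): ab, ac, ad, bc, bd, cd
  2-simplices (4): abc, abd, acd, bcd

giving chain groups C_0 ≅ Z^4, C_1 ≅ Z^6, C_2 ≅ Z^4.

The boundary map ∂_1: C_1 → C_0 is given by ∂[p,q] = [q] − [p].
This gives a 4×6 integer matrix of rank 3; reducing to Smith normal form yields diagonal entries (1,1,1).

The boundary map ∂_2: C_2 → C_1 sends each 2-simplex [p,q,r] to [q,r] − [p,r] + [p,q]. For instance
  ∂abc = bc − ac + ab,
  ∂acd = cd − ad + ac.
The resulting 6×4 matrix has rank 3, and its Smith normal form has invariant factors (1,1,1).

Reading off H_k = ker ∂_k / im ∂_{k+1}:

  H_0: rank C_0 − rank ∂_1 = 4 − 3 = 1, and the invariant factors of ∂_1 are all 1, so H_0 = Z.
  H_1: rank ker ∂_1 − rank ∂_2 = (6 − 3) − 3 = 0, and the invariant factors of ∂_2 are all 1, so H_1 = 0.
  H_2: rank ker ∂_2 − rank ∂_3 = (4 − 3) − 0 = 1, and there is no ∂_3, so H_2 = Z.

As a check, the Euler characteristic is 4 − 6 + 4 = 2, which agrees with 1 − 0 + 1 = 2.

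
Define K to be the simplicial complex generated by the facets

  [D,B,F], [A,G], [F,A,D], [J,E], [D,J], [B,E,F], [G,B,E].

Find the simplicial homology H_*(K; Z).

H_0 = Z,  H_1 = Z^2,  H_2 = 0.

We work with the vertex ordering A < B < D < E < F < G < J. The simplices of K, each written with vertices in increasing order, are:

  0-simplices (7): A, B, D, E, F, G, J
  1-simplices (12): AD, AF, AG, BD, BE, BF, BG, DF, DJ, EF, EG, EJ
  2-simplices (4): ADF, BDF, BEF, BEG

so the chain groups are C_0 ≅ Z^7, C_1 ≅ Z^12, C_2 ≅ Z^4.

∂_1: C_1 → C_0 is given by ∂[p,q] = [q] − [p].
As a 7×12 matrix over Z this has rank 6, with invariant factors (1,1,1,1,1,1).

Boundary ∂_2: C_2 → C_1 maps a triangle to the signed sum of its edges. For instance
  ∂BEF = EF − BF + BE,
  ∂BDF = DF − BF + BD.
As a 12×4 matrix over Z this has rank 4, with invariant factors (1,1,1,1).

Computing H_k = (kernel of ∂_k) / (image of ∂_{k+1}):

  H_0: rank C_0 − rank ∂_1 = 7 − 6 = 1, and the invariant factors of ∂_1 are all 1, so H_0 = Z.
  H_1: rank ker ∂_1 − rank ∂_2 = (12 − 6) − 4 = 2, and the invariant factors of ∂_2 are all 1, so H_1 = Z^2.
  H_2: rank ker ∂_2 − rank ∂_3 = (4 − 4) − 0 = 0, and there is no ∂_3, so H_2 = 0.

As a check, the Euler characteristic is 7 − 12 + 4 = -1, which agrees with 1 − 2 + 0 = -1.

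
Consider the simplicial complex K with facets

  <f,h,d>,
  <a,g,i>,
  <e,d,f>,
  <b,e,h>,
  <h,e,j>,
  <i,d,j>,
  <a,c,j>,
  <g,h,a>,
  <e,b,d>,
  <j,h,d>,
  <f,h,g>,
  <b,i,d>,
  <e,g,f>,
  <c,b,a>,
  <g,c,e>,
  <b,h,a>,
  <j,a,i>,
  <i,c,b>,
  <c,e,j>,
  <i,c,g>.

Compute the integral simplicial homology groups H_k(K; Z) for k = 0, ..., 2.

Fix the vertex order a < b < c < d < e < f < g < h < i < j and write every simplex with vertices in increasing order. Then dim K = 2 and the simplices of K are:

  0-simplices (10): a, b, c, d, e, f, g, h, i, j
  1-simplices (30): ab, ac, ag, ah, ai, aj, bc, bd, be, bh, bi, ce, cg, ci, cj, de, df, dh, di, dj, ef, eg, eh, ej, fg, fh, gh, gi, hj, ij
  2-simplices (20): abc, abh, acj, agh, agi, aij, bci, bde, bdi, beh, ceg, cej, cgi, def, dfh, dhj, dij, efg, ehj, fgh

Hence C_0 ≅ Z^10, C_1 ≅ Z^30, C_2 ≅ Z^20.

The boundary map ∂_1: C_1 → C_0 maps an edge to its endpoints' difference, ∂[p,q] = q − p. For instance
  ∂di = i − d.
This gives a 10×30 integer matrix of rank 9; reducing to Smith normal form yields diagonal entries (1,1,1,1,1,1,1,1,1).

The boundary map ∂_2: C_2 → C_1 maps a triangle to the signed sum of its edges. For instance
  ∂aij = ij − aj + ai,
  ∂dfh = fh − dh + df.
The 30×20 boundary matrix has rank 20 and Smith normal form diag(1,1,1,1,1,1,1,1,1,1,1,1,1,1,1,1,1,1,1,2).

Computing H_k = (kernel of ∂_k) / (image of ∂_{k+1}):

  H_0: rank C_0 − rank ∂_1 = 10 − 9 = 1, and the invariant factors of ∂_1 are all 1, so H_0 = Z.
  H_1: rank ker ∂_1 − rank ∂_2 = (30 − 9) − 20 = 1, and ∂_2 has invariant factor 2 > 1, so H_1 = Z ⊕ Z/2.
  H_2: rank ker ∂_2 − rank ∂_3 = (20 − 20) − 0 = 0, and there is no ∂_3, so H_2 = 0.

H_0 = Z,  H_1 = Z ⊕ Z/2,  H_2 = 0.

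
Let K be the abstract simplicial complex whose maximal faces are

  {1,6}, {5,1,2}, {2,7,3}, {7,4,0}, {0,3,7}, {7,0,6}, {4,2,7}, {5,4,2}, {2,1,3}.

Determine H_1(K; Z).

H_1 = Z.

We work with the vertex ordering 0 < 1 < 2 < 3 < 4 < 5 < 6 < 7. The simplices of K, each written with vertices in increasing order, are:

  0-simplices (8): [0], [1], [2], [3], [4], [5], [6], [7]
  1-simplices (16): [0,3], [0,4], [0,6], [0,7], [1,2], [1,3], [1,5], [1,6], [2,3], [2,4], [2,5], [2,7], [3,7], [4,5], [4,7], [6,7]
  2-simplices (8): [0,3,7], [0,4,7], [0,6,7], [1,2,3], [1,2,5], [2,3,7], [2,4,5], [2,4,7]

giving chain groups C_0 ≅ Z^8, C_1 ≅ Z^16, C_2 ≅ Z^8.

The boundary map ∂_1: C_1 → C_0 maps an edge to its endpoints' difference, ∂[p,q] = q − p.
The resulting 8×16 matrix has rank 7, and its Smith normal form has invariant factors (1,1,1,1,1,1,1).

The boundary map ∂_2: C_2 → C_1 sends each 2-simplex [p,q,r] to [q,r] − [p,r] + [p,q]. For instance
  ∂[0,4,7] = [4,7] − [0,7] + [0,4],
  ∂[0,3,7] = [3,7] − [0,7] + [0,3].
The resulting 16×8 matrix has rank 8, and its Smith normal form has invariant factors (1,1,1,1,1,1,1,1).

Now H_k = ker ∂_k / im ∂_{k+1}, so:

  H_1: rank ker ∂_1 − rank ∂_2 = (16 − 7) − 8 = 1, and the invariant factors of ∂_2 are all 1, so H_1 ≅ Z.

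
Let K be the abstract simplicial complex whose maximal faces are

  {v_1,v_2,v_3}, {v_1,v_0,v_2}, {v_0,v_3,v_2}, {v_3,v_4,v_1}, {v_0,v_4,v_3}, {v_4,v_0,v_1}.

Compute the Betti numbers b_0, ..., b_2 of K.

b_0 = 1, b_1 = 0, b_2 = 1.

Take the total order v_0 < v_1 < v_2 < v_3 < v_4 on the vertex set. Then K (dimension 2) consists of the simplices:

  0-simplices (5): [v_0], [v_1], [v_2], [v_3], [v_4]
  1-simplices (9): [v_0,v_1], [v_0,v_2], [v_0,v_3], [v_0,v_4], [v_1,v_2], [v_1,v_3], [v_1,v_4], [v_2,v_3], [v_3,v_4]
  2-simplices (6): [v_0,v_1,v_2], [v_0,v_1,v_4], [v_0,v_2,v_3], [v_0,v_3,v_4], [v_1,v_2,v_3], [v_1,v_3,v_4]

giving chain groups C_0 ≅ Z^5, C_1 ≅ Z^9, C_2 ≅ Z^6.

The boundary map ∂_1: C_1 → C_0 maps an edge to its endpoints' difference, ∂[p,q] = q − p. For instance
  ∂[v_1,v_3] = [v_3] − [v_1].
As a 5×9 matrix over Z this has rank 4, with invariant factors (1,1,1,1).

Boundary ∂_2: C_2 → C_1 maps a triangle to the signed sum of its edges. For instance
  ∂[v_1,v_3,v_4] = [v_3,v_4] − [v_1,v_4] + [v_1,v_3],
  ∂[v_0,v_3,v_4] = [v_3,v_4] − [v_0,v_4] + [v_0,v_3].
As a 9×6 matrix over Z this has rank 5, with invariant factors (1,1,1,1,1).

Computing H_k = (kernel of ∂_k) / (image of ∂_{k+1}):

  H_0: rank C_0 − rank ∂_1 = 5 − 4 = 1, and the invariant factors of ∂_1 are all 1, so H_0 = Z.
  H_1: rank ker ∂_1 − rank ∂_2 = (9 − 4) − 5 = 0, and the invariant factors of ∂_2 are all 1, so H_1 = 0.
  H_2: rank ker ∂_2 − rank ∂_3 = (6 − 5) − 0 = 1, and there is no ∂_3, so H_2 = Z.

As a check, the Euler characteristic is 5 − 9 + 6 = 2, which agrees with 1 − 0 + 1 = 2.
(K is a triangulation of the 2-sphere S^2.)

Hence the Betti numbers are b_0 = 1, b_1 = 0, b_2 = 1.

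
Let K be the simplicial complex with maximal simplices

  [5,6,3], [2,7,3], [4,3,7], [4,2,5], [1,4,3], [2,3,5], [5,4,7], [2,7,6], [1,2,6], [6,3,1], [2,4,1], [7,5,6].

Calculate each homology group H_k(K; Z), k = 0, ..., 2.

H_0 ≅ Z,  H_1 ≅ Z/2,  H_2 = 0.

Order the vertices as 1 < 2 < 3 < 4 < 5 < 6 < 7. Listing each simplex with vertices in this order, K has dimension 2 with simplices:

  0-simplices (7): [1], [2], [3], [4], [5], [6], [7]
  1-simplices (18): [1,2], [1,3], [1,4], [1,6], [2,3], [2,4], [2,5], [2,6], [2,7], [3,4], [3,5], [3,6], [3,7], [4,5], [4,7], [5,6], [5,7], [6,7]
  2-simplices (12): [1,2,4], [1,2,6], [1,3,4], [1,3,6], [2,3,5], [2,3,7], [2,4,5], [2,6,7], [3,4,7], [3,5,6], [4,5,7], [5,6,7]

giving chain groups C_0 ≅ Z^7, C_1 ≅ Z^18, C_2 ≅ Z^12.

Boundary ∂_1: C_1 → C_0 sends each edge [p,q] (with p < q) to q − p. For instance
  ∂[1,2] = [2] − [1].
The resulting 7×18 matrix has rank 6, and its Smith normal form has invariant factors (1,1,1,1,1,1).

The boundary map ∂_2: C_2 → C_1 sends each 2-simplex [p,q,r] to [q,r] − [p,r] + [p,q]. For instance
  ∂[2,6,7] = [6,7] − [2,7] + [2,6],
  ∂[3,5,6] = [5,6] − [3,6] + [3,5].
The 18×12 boundary matrix has rank 12 and Smith normal form diag(1,1,1,1,1,1,1,1,1,1,1,2).

Now H_k = ker ∂_k / im ∂_{k+1}, so:

  H_0: rank C_0 − rank ∂_1 = 7 − 6 = 1, and the invariant factors of ∂_1 are all 1, so H_0 = Z.
  H_1: rank ker ∂_1 − rank ∂_2 = (18 − 6) − 12 = 0, and ∂_2 has invariant factor 2 > 1, so H_1 = Z/2.
  H_2: rank ker ∂_2 − rank ∂_3 = (12 − 12) − 0 = 0, and there is no ∂_3, so H_2 = 0.

As a check, the Euler characteristic is 7 − 18 + 12 = 1, which agrees with 1 − 0 + 0 = 1.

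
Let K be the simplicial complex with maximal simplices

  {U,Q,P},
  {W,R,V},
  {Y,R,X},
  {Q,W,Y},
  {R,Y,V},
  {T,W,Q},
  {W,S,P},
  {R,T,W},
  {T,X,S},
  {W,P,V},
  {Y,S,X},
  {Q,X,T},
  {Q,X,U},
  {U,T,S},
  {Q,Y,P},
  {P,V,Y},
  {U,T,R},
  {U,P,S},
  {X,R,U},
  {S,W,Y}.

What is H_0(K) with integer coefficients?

Fix the vertex order P < Q < R < S < T < U < V < W < X < Y and write every simplex with vertices in increasing order. Then dim K = 2 and the simplices of K are:

  0-simplices (10): P, Q, R, S, T, U, V, W, X, Y
  1-simplices (30): PQ, PS, PU, PV, PW, PY, QT, QU, QW, QX, QY, RT, RU, RV, RW, RX, RY, ST, SU, SW, SX, SY, TU, TW, TX, UX, VW, VY, WY, XY
  2-simplices (20): PQU, PQY, PSU, PSW, PVW, PVY, QTW, QTX, QUX, QWY, RTU, RTW, RUX, RVW, RVY, RXY, STU, STX, SWY, SXY

so the chain groups are C_0 ≅ Z^10, C_1 ≅ Z^30, C_2 ≅ Z^20.

The boundary map ∂_1: C_1 → C_0 sends each edge [p,q] (with p < q) to q − p. For instance
  ∂QX = X − Q.
As a 10×30 matrix over Z this has rank 9, with invariant factors (1,1,1,1,1,1,1,1,1).

∂_2: C_2 → C_1 maps a triangle to the signed sum of its edges. For instance
  ∂RUX = UX − RX + RU,
  ∂SWY = WY − SY + SW.
The resulting 30×20 matrix has rank 20, and its Smith normal form has invariant factors (1,1,1,1,1,1,1,1,1,1,1,1,1,1,1,1,1,1,1,2).

Computing H_k = (kernel of ∂_k) / (image of ∂_{k+1}):

  H_0: rank C_0 − rank ∂_1 = 10 − 9 = 1, and the invariant factors of ∂_1 are all 1, so H_0 ≅ Z.

(K is a triangulation of the Klein bottle.)

H_0 = Z.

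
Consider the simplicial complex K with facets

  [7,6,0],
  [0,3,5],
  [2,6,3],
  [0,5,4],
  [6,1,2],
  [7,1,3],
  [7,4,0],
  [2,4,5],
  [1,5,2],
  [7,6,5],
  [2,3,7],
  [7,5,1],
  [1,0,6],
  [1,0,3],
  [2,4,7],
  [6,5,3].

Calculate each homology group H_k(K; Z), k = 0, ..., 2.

Order the vertices as 0 < 1 < 2 < 3 < 4 < 5 < 6 < 7. Listing each simplex with vertices in this order, K has dimension 2 with simplices:

  0-simplices (8): [0], [1], [2], [3], [4], [5], [6], [7]
  1-simplices (24): (24 of them)
  2-simplices (16): [0,1,3], [0,1,6], [0,3,5], [0,4,5], [0,4,7], [0,6,7], [1,2,5], [1,2,6], [1,3,7], [1,5,7], [2,3,6], [2,3,7], [2,4,5], [2,4,7], [3,5,6], [5,6,7]

so the chain groups are C_0 ≅ Z^8, C_1 ≅ Z^24, C_2 ≅ Z^16.

∂_1: C_1 → C_0 maps an edge to its endpoints' difference, ∂[p,q] = q − p. For instance
  ∂[2,6] = [6] − [2].
As a 8×24 matrix over Z this has rank 7, with invariant factors (1,1,1,1,1,1,1).

Boundary ∂_2: C_2 → C_1 acts by ∂[p,q,r] = [q,r] − [p,r] + [p,q]. For instance
  ∂[0,1,3] = [1,3] − [0,3] + [0,1],
  ∂[5,6,7] = [6,7] − [5,7] + [5,6].
The resulting 24×16 matrix has rank 15, and its Smith normal form has invariant factors (1,1,1,1,1,1,1,1,1,1,1,1,1,1,1).

From H_k ≅ ker(∂_k) / im(∂_{k+1}) we obtain:

  H_0: rank C_0 − rank ∂_1 = 8 − 7 = 1, and the invariant factors of ∂_1 are all 1, so H_0 ≅ Z.
  H_1: rank ker ∂_1 − rank ∂_2 = (24 − 7) − 15 = 2, and the invariant factors of ∂_2 are all 1, so H_1 ≅ Z^2.
  H_2: rank ker ∂_2 − rank ∂_3 = (16 − 15) − 0 = 1, and there is no ∂_3, so H_2 ≅ Z.

H_0 ≅ Z,  H_1 ≅ Z^2,  H_2 ≅ Z.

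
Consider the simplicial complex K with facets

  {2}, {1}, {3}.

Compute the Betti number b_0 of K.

We work with the vertex ordering 1 < 2 < 3. The simplices of K, each written with vertices in increasing order, are:

  0-simplices (3): [1], [2], [3]

Hence C_0 ≅ Z^3.

Now H_k = ker ∂_k / im ∂_{k+1}, so:

  H_0: rank C_0 − rank ∂_1 = 3 − 0 = 3, and there is no ∂_1, so H_0 = Z^3.

(K is a triangulation of a set of 3 points.)

Hence the Betti numbers are b_0 = 3.

b_0 = 3.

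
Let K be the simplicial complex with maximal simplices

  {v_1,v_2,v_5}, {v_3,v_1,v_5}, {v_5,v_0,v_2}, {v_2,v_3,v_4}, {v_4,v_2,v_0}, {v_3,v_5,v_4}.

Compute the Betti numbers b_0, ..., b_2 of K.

K has 6 vertices, 12 edges, 6 triangles.
rank ∂_0 = 0, rank ∂_1 = 5 ⇒ b_0 = 6 − 0 − 5 = 1; all invariant factors of ∂_1 are 1 so no torsion. So H_0 ≅ Z.
rank ∂_1 = 5, rank ∂_2 = 6 ⇒ b_1 = 12 − 5 − 6 = 1; all invariant factors of ∂_2 are 1 so no torsion. So H_1 ≅ Z.
rank ∂_2 = 6, rank ∂_3 = 0 ⇒ b_2 = 6 − 6 − 0 = 0. So H_2 ≅ 0.

b_0 = 1, b_1 = 1, b_2 = 0.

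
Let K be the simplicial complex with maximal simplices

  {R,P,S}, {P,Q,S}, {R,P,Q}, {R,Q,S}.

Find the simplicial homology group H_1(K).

H_1 ≅ 0.

We work with the vertex ordering P < Q < R < S. The simplices of K, each written with vertices in increasing order, are:

  0-simplices (4): P, Q, R, S
  1-simplices (6): PQ, PR, PS, QR, QS, RS
  2-simplices (4): PQR, PQS, PRS, QRS

giving chain groups C_0 ≅ Z^4, C_1 ≅ Z^6, C_2 ≅ Z^4.

The boundary map ∂_1: C_1 → C_0 sends each edge [p,q] (with p < q) to q − p.
This gives a 4×6 integer matrix of rank 3; reducing to Smith normal form yields diagonal entries (1,1,1).

Boundary ∂_2: C_2 → C_1 sends each 2-simplex [p,q,r] to [q,r] − [p,r] + [p,q]. For instance
  ∂QRS = RS − QS + QR,
  ∂PRS = RS − PS + PR.
As a 6×4 matrix over Z this has rank 3, with invariant factors (1,1,1).

Now H_k = ker ∂_k / im ∂_{k+1}, so:

  H_1: rank ker ∂_1 − rank ∂_2 = (6 − 3) − 3 = 0, and the invariant factors of ∂_2 are all 1, so H_1 ≅ 0.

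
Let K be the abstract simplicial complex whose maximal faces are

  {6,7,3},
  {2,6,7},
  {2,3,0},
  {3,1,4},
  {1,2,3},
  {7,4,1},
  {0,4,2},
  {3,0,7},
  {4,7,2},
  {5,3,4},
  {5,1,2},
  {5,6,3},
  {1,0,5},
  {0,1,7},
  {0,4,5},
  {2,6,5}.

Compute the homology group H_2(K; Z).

Fix the vertex order 0 < 1 < 2 < 3 < 4 < 5 < 6 < 7 and write every simplex with vertices in increasing order. Then dim K = 2 and the simplices of K are:

  0-simplices (8): [0], [1], [2], [3], [4], [5], [6], [7]
  1-simplices (24): (24 of them)
  2-simplices (16): [0,1,5], [0,1,7], [0,2,3], [0,2,4], [0,3,7], [0,4,5], [1,2,3], [1,2,5], [1,3,4], [1,4,7], [2,4,7], [2,5,6], [2,6,7], [3,4,5], [3,5,6], [3,6,7]

giving chain groups C_0 ≅ Z^8, C_1 ≅ Z^24, C_2 ≅ Z^16.

∂_1: C_1 → C_0 sends each edge [p,q] (with p < q) to q − p. For instance
  ∂[0,7] = [7] − [0].
This gives a 8×24 integer matrix of rank 7; reducing to Smith normal form yields diagonal entries (1,1,1,1,1,1,1).

Boundary ∂_2: C_2 → C_1 acts by ∂[p,q,r] = [q,r] − [p,r] + [p,q]. For instance
  ∂[0,1,5] = [1,5] − [0,5] + [0,1],
  ∂[1,4,7] = [4,7] − [1,7] + [1,4].
As a 24×16 matrix over Z this has rank 15, with invariant factors (1,1,1,1,1,1,1,1,1,1,1,1,1,1,1).

From H_k ≅ ker(∂_k) / im(∂_{k+1}) we obtain:

  H_2: rank ker ∂_2 − rank ∂_3 = (16 − 15) − 0 = 1, and there is no ∂_3, so H_2 = Z.

(K is a triangulation of the torus T^2.)

H_2 ≅ Z.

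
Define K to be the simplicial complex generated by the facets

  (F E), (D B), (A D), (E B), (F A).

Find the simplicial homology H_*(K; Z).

H_0 ≅ Z,  H_1 ≅ Z.

Order the vertices as A < B < D < E < F. Listing each simplex with vertices in this order, K has dimension 1 with simplices:

  0-simplices (5): A, B, D, E, F
  1-simplices (5): AD, AF, BD, BE, EF

Hence C_0 ≅ Z^5, C_1 ≅ Z^5.

∂_1: C_1 → C_0 is given by ∂[p,q] = [q] − [p]. For instance
  ∂BD = D − B.
The resulting 5×5 matrix has rank 4, and its Smith normal form has invariant factors (1,1,1,1).

Reading off H_k = ker ∂_k / im ∂_{k+1}:

  H_0: rank C_0 − rank ∂_1 = 5 − 4 = 1, and the invariant factors of ∂_1 are all 1, so H_0 ≅ Z.
  H_1: rank ker ∂_1 − rank ∂_2 = (5 − 4) − 0 = 1, and there is no ∂_2, so H_1 ≅ Z.

As a check, the Euler characteristic is 5 − 5 = 0, which agrees with 1 − 1 = 0.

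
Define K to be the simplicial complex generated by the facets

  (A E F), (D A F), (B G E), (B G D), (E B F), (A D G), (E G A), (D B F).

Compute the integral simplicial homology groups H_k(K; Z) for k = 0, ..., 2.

Order the vertices as A < B < D < E < F < G. Listing each simplex with vertices in this order, K has dimension 2 with simplices:

  0-simplices (6): A, B, D, E, F, G
  1-simplices (12): AD, AE, AF, AG, BD, BE, BF, BG, DF, DG, EF, EG
  2-simplices (8): ADF, ADG, AEF, AEG, BDF, BDG, BEF, BEG

giving chain groups C_0 ≅ Z^6, C_1 ≅ Z^12, C_2 ≅ Z^8.

∂_1: C_1 → C_0 maps an edge to its endpoints' difference, ∂[p,q] = q − p.
The 6×12 boundary matrix has rank 5 and Smith normal form diag(1,1,1,1,1).

The boundary map ∂_2: C_2 → C_1 acts by ∂[p,q,r] = [q,r] − [p,r] + [p,q]. For instance
  ∂ADF = DF − AF + AD,
  ∂BDF = DF − BF + BD.
As a 12×8 matrix over Z this has rank 7, with invariant factors (1,1,1,1,1,1,1).

From H_k ≅ ker(∂_k) / im(∂_{k+1}) we obtain:

  H_0: rank C_0 − rank ∂_1 = 6 − 5 = 1, and the invariant factors of ∂_1 are all 1, so H_0 ≅ Z.
  H_1: rank ker ∂_1 − rank ∂_2 = (12 − 5) − 7 = 0, and the invariant factors of ∂_2 are all 1, so H_1 ≅ 0.
  H_2: rank ker ∂_2 − rank ∂_3 = (8 − 7) − 0 = 1, and there is no ∂_3, so H_2 ≅ Z.

H_0 ≅ Z,  H_1 = 0,  H_2 ≅ Z.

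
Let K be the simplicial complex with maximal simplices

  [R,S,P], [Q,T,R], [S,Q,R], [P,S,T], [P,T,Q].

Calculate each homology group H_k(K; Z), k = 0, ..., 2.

H_0 = Z,  H_1 = Z,  H_2 = 0.

K has 5 vertices, 10 edges, 5 triangles.
rank ∂_0 = 0, rank ∂_1 = 4 ⇒ b_0 = 5 − 0 − 4 = 1; all invariant factors of ∂_1 are 1 so no torsion. So H_0 = Z.
rank ∂_1 = 4, rank ∂_2 = 5 ⇒ b_1 = 10 − 4 − 5 = 1; all invariant factors of ∂_2 are 1 so no torsion. So H_1 = Z.
rank ∂_2 = 5, rank ∂_3 = 0 ⇒ b_2 = 5 − 5 − 0 = 0. So H_2 = 0.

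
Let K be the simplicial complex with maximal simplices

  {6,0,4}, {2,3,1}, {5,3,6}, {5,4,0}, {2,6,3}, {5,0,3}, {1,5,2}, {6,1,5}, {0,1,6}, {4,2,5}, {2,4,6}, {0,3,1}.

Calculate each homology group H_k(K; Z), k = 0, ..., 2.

H_0 = Z,  H_1 = Z/2Z,  H_2 = 0.

Fix the vertex order 0 < 1 < 2 < 3 < 4 < 5 < 6 and write every simplex with vertices in increasing order. Then dim K = 2 and the simplices of K are:

  0-simplices (7): [0], [1], [2], [3], [4], [5], [6]
  1-simplices (18): [0,1], [0,3], [0,4], [0,5], [0,6], [1,2], [1,3], [1,5], [1,6], [2,3], [2,4], [2,5], [2,6], [3,5], [3,6], [4,5], [4,6], [5,6]
  2-simplices (12): [0,1,3], [0,1,6], [0,3,5], [0,4,5], [0,4,6], [1,2,3], [1,2,5], [1,5,6], [2,3,6], [2,4,5], [2,4,6], [3,5,6]

Hence C_0 ≅ Z^7, C_1 ≅ Z^18, C_2 ≅ Z^12.

Boundary ∂_1: C_1 → C_0 sends each edge [p,q] (with p < q) to q − p. For instance
  ∂[0,1] = [1] − [0].
This gives a 7×18 integer matrix of rank 6; reducing to Smith normal form yields diagonal entries (1,1,1,1,1,1).

The boundary map ∂_2: C_2 → C_1 acts by ∂[p,q,r] = [q,r] − [p,r] + [p,q]. For instance
  ∂[0,3,5] = [3,5] − [0,5] + [0,3],
  ∂[1,2,3] = [2,3] − [1,3] + [1,2].
As a 18×12 matrix over Z this has rank 12, with invariant factors (1,1,1,1,1,1,1,1,1,1,1,2).

Now H_k = ker ∂_k / im ∂_{k+1}, so:

  H_0: rank C_0 − rank ∂_1 = 7 − 6 = 1, and the invariant factors of ∂_1 are all 1, so H_0 = Z.
  H_1: rank ker ∂_1 − rank ∂_2 = (18 − 6) − 12 = 0, and ∂_2 has invariant factor 2 > 1, so H_1 = Z/2Z.
  H_2: rank ker ∂_2 − rank ∂_3 = (12 − 12) − 0 = 0, and there is no ∂_3, so H_2 = 0.

(K is a triangulation of the real projective plane RP^2.)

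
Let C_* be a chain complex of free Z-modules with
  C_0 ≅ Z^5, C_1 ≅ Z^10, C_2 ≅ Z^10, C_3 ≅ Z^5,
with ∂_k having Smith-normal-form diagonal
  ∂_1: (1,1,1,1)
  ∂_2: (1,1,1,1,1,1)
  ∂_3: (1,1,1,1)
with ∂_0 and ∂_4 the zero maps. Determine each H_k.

H_0 ≅ Z,  H_1 = 0,  H_2 = 0,  H_3 ≅ Z.

H_0: b_0 = 5 − 0 − 4 = 1; torsion from ∂_1 factors > 1: none. So H_0 ≅ Z.
H_1: b_1 = 10 − 4 − 6 = 0; torsion from ∂_2 factors > 1: none. So H_1 ≅ 0.
H_2: b_2 = 10 − 6 − 4 = 0; torsion from ∂_3 factors > 1: none. So H_2 ≅ 0.
H_3: b_3 = 5 − 4 − 0 = 1; torsion from ∂_4 factors > 1: none. So H_3 ≅ Z.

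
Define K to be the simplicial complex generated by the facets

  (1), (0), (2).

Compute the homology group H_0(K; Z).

H_0 = Z^3.

Order the vertices as 0 < 1 < 2. Listing each simplex with vertices in this order, K has dimension 0 with simplices:

  0-simplices (3): [0], [1], [2]

Hence C_0 ≅ Z^3.

From H_k ≅ ker(∂_k) / im(∂_{k+1}) we obtain:

  H_0: rank C_0 − rank ∂_1 = 3 − 0 = 3, and there is no ∂_1, so H_0 = Z^3.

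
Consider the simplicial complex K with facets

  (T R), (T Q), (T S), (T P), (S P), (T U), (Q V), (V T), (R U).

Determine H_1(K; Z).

Take the total order P < Q < R < S < T < U < V on the vertex set. Then K (dimension 1) consists of the simplices:

  0-simplices (7): P, Q, R, S, T, U, V
  1-simplices (9): PS, PT, QT, QV, RT, RU, ST, TU, TV

so the chain groups are C_0 ≅ Z^7, C_1 ≅ Z^9.

The boundary map ∂_1: C_1 → C_0 sends each edge [p,q] (with p < q) to q − p. For instance
  ∂RT = T − R.
The resulting 7×9 matrix has rank 6, and its Smith normal form has invariant factors (1,1,1,1,1,1).

Computing H_k = (kernel of ∂_k) / (image of ∂_{k+1}):

  H_1: rank ker ∂_1 − rank ∂_2 = (9 − 6) − 0 = 3, and there is no ∂_2, so H_1 ≅ Z^3.

H_1 = Z^3.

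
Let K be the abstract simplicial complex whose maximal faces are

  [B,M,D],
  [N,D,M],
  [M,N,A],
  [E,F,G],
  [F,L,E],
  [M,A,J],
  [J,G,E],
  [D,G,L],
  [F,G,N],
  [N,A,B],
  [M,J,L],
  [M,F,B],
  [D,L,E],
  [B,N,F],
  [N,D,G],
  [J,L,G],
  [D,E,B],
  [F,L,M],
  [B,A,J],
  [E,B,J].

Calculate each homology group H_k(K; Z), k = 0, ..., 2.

H_0 = Z,  H_1 = Z ⊕ Z_2,  H_2 = 0.

Order the vertices as A < B < D < E < F < G < J < L < M < N. Listing each simplex with vertices in this order, K has dimension 2 with simplices:

  0-simplices (10): A, B, D, E, F, G, J, L, M, N
  1-simplices (30): AB, AJ, AM, AN, BD, BE, BF, BJ, BM, BN, DE, DG, DL, DM, DN, EF, EG, EJ, EL, FG, FL, FM, FN, GJ, GL, GN, JL, JM, LM, MN
  2-simplices (20): ABJ, ABN, AJM, AMN, BDE, BDM, BEJ, BFM, BFN, DEL, DGL, DGN, DMN, EFG, EFL, EGJ, FGN, FLM, GJL, JLM

Hence C_0 ≅ Z^10, C_1 ≅ Z^30, C_2 ≅ Z^20.

∂_1: C_1 → C_0 sends each edge [p,q] (with p < q) to q − p. For instance
  ∂AM = M − A.
As a 10×30 matrix over Z this has rank 9, with invariant factors (1,1,1,1,1,1,1,1,1).

∂_2: C_2 → C_1 sends each 2-simplex [p,q,r] to [q,r] − [p,r] + [p,q]. For instance
  ∂BDM = DM − BM + BD,
  ∂AMN = MN − AN + AM.
The 30×20 boundary matrix has rank 20 and Smith normal form diag(1,1,1,1,1,1,1,1,1,1,1,1,1,1,1,1,1,1,1,2).

Now H_k = ker ∂_k / im ∂_{k+1}, so:

  H_0: rank C_0 − rank ∂_1 = 10 − 9 = 1, and the invariant factors of ∂_1 are all 1, so H_0 = Z.
  H_1: rank ker ∂_1 − rank ∂_2 = (30 − 9) − 20 = 1, and ∂_2 has invariant factor 2 > 1, so H_1 = Z ⊕ Z_2.
  H_2: rank ker ∂_2 − rank ∂_3 = (20 − 20) − 0 = 0, and there is no ∂_3, so H_2 = 0.

(K is a triangulation of the Klein bottle.)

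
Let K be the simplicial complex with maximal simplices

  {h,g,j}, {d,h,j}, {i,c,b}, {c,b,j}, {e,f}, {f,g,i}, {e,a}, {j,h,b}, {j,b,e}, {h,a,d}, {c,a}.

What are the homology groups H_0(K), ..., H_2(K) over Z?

Order the vertices as a < b < c < d < e < f < g < h < i < j. Listing each simplex with vertices in this order, K has dimension 2 with simplices:

  0-simplices (10): a, b, c, d, e, f, g, h, i, j
  1-simplices (21): ac, ad, ae, ah, bc, be, bh, bi, bj, ci, cj, dh, dj, ef, ej, fg, fi, gh, gi, gj, hj
  2-simplices (8): adh, bci, bcj, bej, bhj, dhj, fgi, ghj

Hence C_0 ≅ Z^10, C_1 ≅ Z^21, C_2 ≅ Z^8.

Boundary ∂_1: C_1 → C_0 sends each edge [p,q] (with p < q) to q − p. For instance
  ∂gi = i − g.
The resulting 10×21 matrix has rank 9, and its Smith normal form has invariant factors (1,1,1,1,1,1,1,1,1).

The boundary map ∂_2: C_2 → C_1 acts by ∂[p,q,r] = [q,r] − [p,r] + [p,q]. For instance
  ∂bci = ci − bi + bc,
  ∂ghj = hj − gj + gh.
As a 21×8 matrix over Z this has rank 8, with invariant factors (1,1,1,1,1,1,1,1).

From H_k ≅ ker(∂_k) / im(∂_{k+1}) we obtain:

  H_0: rank C_0 − rank ∂_1 = 10 − 9 = 1, and the invariant factors of ∂_1 are all 1, so H_0 = Z.
  H_1: rank ker ∂_1 − rank ∂_2 = (21 − 9) − 8 = 4, and the invariant factors of ∂_2 are all 1, so H_1 = Z^4.
  H_2: rank ker ∂_2 − rank ∂_3 = (8 − 8) − 0 = 0, and there is no ∂_3, so H_2 = 0.

H_0 = Z,  H_1 = Z^4,  H_2 = 0.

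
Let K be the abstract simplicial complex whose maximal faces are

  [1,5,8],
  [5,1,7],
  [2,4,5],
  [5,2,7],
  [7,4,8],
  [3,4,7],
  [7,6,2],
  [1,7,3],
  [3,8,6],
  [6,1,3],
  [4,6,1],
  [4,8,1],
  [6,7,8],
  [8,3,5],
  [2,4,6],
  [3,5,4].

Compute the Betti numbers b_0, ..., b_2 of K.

Order the vertices as 1 < 2 < 3 < 4 < 5 < 6 < 7 < 8. Listing each simplex with vertices in this order, K has dimension 2 with simplices:

  0-simplices (8): [1], [2], [3], [4], [5], [6], [7], [8]
  1-simplices (24): (24 of them)
  2-simplices (16): [1,3,6], [1,3,7], [1,4,6], [1,4,8], [1,5,7], [1,5,8], [2,4,5], [2,4,6], [2,5,7], [2,6,7], [3,4,5], [3,4,7], [3,5,8], [3,6,8], [4,7,8], [6,7,8]

Hence C_0 ≅ Z^8, C_1 ≅ Z^24, C_2 ≅ Z^16.

Boundary ∂_1: C_1 → C_0 is given by ∂[p,q] = [q] − [p].
The resulting 8×24 matrix has rank 7, and its Smith normal form has invariant factors (1,1,1,1,1,1,1).

Boundary ∂_2: C_2 → C_1 acts by ∂[p,q,r] = [q,r] − [p,r] + [p,q]. For instance
  ∂[2,4,6] = [4,6] − [2,6] + [2,4],
  ∂[6,7,8] = [7,8] − [6,8] + [6,7].
The resulting 24×16 matrix has rank 15, and its Smith normal form has invariant factors (1,1,1,1,1,1,1,1,1,1,1,1,1,1,1).

From H_k ≅ ker(∂_k) / im(∂_{k+1}) we obtain:

  H_0: rank C_0 − rank ∂_1 = 8 − 7 = 1, and the invariant factors of ∂_1 are all 1, so H_0 ≅ Z.
  H_1: rank ker ∂_1 − rank ∂_2 = (24 − 7) − 15 = 2, and the invariant factors of ∂_2 are all 1, so H_1 ≅ Z^2.
  H_2: rank ker ∂_2 − rank ∂_3 = (16 − 15) − 0 = 1, and there is no ∂_3, so H_2 ≅ Z.

Hence the Betti numbers are b_0 = 1, b_1 = 2, b_2 = 1.

b_0 = 1, b_1 = 2, b_2 = 1.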